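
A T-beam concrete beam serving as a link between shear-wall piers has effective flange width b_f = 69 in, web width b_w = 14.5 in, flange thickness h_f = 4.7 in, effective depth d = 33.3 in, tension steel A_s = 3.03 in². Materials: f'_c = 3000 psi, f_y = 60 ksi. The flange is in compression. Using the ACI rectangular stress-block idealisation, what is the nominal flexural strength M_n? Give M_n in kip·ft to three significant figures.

Tension: T = A_s f_y = 3.03 × 60 = 181.8 kips.
Try a within the flange: a = T/(0.85 f'_c b_f) = 181.8/(0.85 × 3 × 69) = 1.033 in.
Since a = 1.033 ≤ h_f = 4.7 in, the stress block lies entirely in the flange; analyse as a rectangular beam of width b_f.
M_n = T(d − a/2) = 181.8 × (33.3 − 0.5165) = 5960.0 kip·in.
M_n = 5960.0/12 = 496.67 kip·ft.

M_n ≈ 497 kip·ft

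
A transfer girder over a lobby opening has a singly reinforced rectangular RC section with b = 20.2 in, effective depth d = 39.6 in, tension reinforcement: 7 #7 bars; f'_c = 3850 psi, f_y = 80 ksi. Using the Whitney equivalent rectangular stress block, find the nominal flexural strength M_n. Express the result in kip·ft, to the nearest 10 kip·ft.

A_s = 7 × 0.6 = 4.2 in².
T = A_s f_y = 4.2 × 80 = 336 kips.
a = T/(0.85 f'_c b) = 336/(0.85 × 3.85 × 20.2) = 5.083 in.
M_n = T(d − a/2) = 336 × (39.6 − 2.5415) = 12451.7 kip·in = 12451.7/12 = 1037.64 kip·ft.

M_n ≈ 1040 kip·ft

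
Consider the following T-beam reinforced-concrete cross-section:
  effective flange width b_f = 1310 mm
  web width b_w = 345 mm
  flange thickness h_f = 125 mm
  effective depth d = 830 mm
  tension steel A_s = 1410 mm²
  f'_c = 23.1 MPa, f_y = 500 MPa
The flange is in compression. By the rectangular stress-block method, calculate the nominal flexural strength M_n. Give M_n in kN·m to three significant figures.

Tension: T = A_s f_y = 1410 × 500 = 705000 N.
Try a within the flange: a = T/(0.85 f'_c b_f) = 705000/(0.85 × 23.1 × 1310) = 27.41 mm.
Since a = 27.41 ≤ h_f = 125 mm, the stress block lies entirely in the flange; analyse as a rectangular beam of width b_f.
M_n = T(d − a/2) = 705000 × (830 − 13.705) = 575.49 × 10⁶ N·mm.
M_n = 575.49 kN·m.

M_n ≈ 575 kN·m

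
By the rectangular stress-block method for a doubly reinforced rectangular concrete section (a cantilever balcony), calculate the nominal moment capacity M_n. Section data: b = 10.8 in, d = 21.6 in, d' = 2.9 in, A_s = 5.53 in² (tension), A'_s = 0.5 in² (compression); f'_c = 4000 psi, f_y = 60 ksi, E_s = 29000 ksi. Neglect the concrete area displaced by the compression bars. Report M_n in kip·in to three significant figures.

Assume both steels yield.
a = (A_s − A'_s) f_y/(0.85 f'_c b) = (5.53 − 0.5) × 60/(0.85 × 4 × 10.8) = 8.219 in.
c = a/β₁ = 8.219/0.85 = 9.669 in; ε'_s = 0.003(c − d')/c = 0.0021 ≥ ε_y = 0.0021, so the compression steel yields.
M_n = (A_s − A'_s) f_y (d − a/2) + A'_s f_y (d − d') = 301.8 × (21.6 − 4.1095) + 30 × (21.6 − 2.9) = 5278.6 + 561.0 = 5839.6 kip·in.

M_n ≈ 5840 kip·in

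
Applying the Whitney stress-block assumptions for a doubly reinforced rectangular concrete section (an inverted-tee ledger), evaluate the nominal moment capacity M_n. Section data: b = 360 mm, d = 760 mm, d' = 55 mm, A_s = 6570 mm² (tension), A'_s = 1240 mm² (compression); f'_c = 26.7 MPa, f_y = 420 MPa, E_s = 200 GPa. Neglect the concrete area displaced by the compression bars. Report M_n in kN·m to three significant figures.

M_n ≈ 1760 kN·m

Assume both tension and compression steel yield.
Net tension couple steel: A_s − A'_s = 5330 mm².
a = (A_s − A'_s) f_y / (0.85 f'_c b) = 2238600/(0.85 × 26.7 × 360) = 274.00 mm.
c = a/β₁ = 274.00/0.85 = 322.35 mm; ε'_s = 0.003(c − d')/c = 0.0025 ≥ f_y/E_s = 0.0021, so compression steel does yield.
M_n = (A_s − A'_s) f_y (d − a/2) + A'_s f_y (d − d') = [2238600 × (760 − 137) + 520800 × (760 − 55)] × 10⁻⁶ = 1394.65 + 367.16 = 1761.81 kN·m.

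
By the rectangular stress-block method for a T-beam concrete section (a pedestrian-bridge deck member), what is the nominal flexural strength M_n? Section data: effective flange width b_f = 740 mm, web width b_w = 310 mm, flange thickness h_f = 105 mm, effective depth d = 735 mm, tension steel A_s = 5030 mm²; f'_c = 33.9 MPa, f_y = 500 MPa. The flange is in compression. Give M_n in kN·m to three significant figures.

Tension: T = A_s f_y = 5030 × 500 = 2515000 N.
Try a within the flange: a = T/(0.85 f'_c b_f) = 2515000/(0.85 × 33.9 × 740) = 117.95 mm.
a = 117.95 > h_f = 105 mm: the block extends into the web. Split into flange-overhang and web parts.
C_f = 0.85 f'_c (b_f − b_w) h_f = 0.85 × 33.9 × (740 − 310) × 105 = 1300997 N.
Remaining web compression depth: a_w = (T − C_f)/(0.85 f'_c b_w) = (2515000 − 1300997)/(0.85 × 33.9 × 310) = 135.91 mm.
M_n = C_f(d − h_f/2) + (T − C_f)(d − a_w/2) = 1300997 × (735 − 52.5) + 1214003 × (735 − 67.955) = 887.93 + 809.79 = 1697.72 × 10⁶ N·mm.
M_n = 1697.72 kN·m.

M_n ≈ 1700 kN·m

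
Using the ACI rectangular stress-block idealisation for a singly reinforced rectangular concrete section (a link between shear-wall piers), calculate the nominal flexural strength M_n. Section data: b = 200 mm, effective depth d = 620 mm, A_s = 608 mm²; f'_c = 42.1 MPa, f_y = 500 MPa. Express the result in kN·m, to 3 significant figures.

T = A_s f_y = 608 × 500 = 304000 N = 304 kN.
From C = T: a = T/(0.85 f'_c b) = 304000/(0.85 × 42.1 × 200) = 42.48 mm.
M_n = T(d − a/2) = 304 kN × (620 − 21.24) mm = 182.02 kN·m.

M_n ≈ 182 kN·m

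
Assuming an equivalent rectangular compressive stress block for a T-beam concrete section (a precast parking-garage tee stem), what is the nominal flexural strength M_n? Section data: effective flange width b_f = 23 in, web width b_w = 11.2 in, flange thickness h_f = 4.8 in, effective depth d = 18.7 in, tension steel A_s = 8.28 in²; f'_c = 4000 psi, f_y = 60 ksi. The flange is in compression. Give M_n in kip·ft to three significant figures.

Tension: T = A_s f_y = 8.28 × 60 = 496.8 kips.
Try a within the flange: a = T/(0.85 f'_c b_f) = 496.8/(0.85 × 4 × 23) = 6.353 in.
a = 6.353 > h_f = 4.8 in: the block extends into the web. Split into flange-overhang and web parts.
C_f = 0.85 f'_c (b_f − b_w) h_f = 0.85 × 4 × (23 − 11.2) × 4.8 = 192.6 kips.
Remaining web compression depth: a_w = (T − C_f)/(0.85 f'_c b_w) = (496.8 − 192.6)/(0.85 × 4 × 11.2) = 7.988 in.
M_n = C_f(d − h_f/2) + (T − C_f)(d − a_w/2) = 192.6 × (18.7 − 2.4) + 304.2 × (18.7 − 3.994) = 3139.4 + 4473.6 = 7613.0 kip·in.
M_n = 7613.0/12 = 634.42 kip·ft.

M_n ≈ 634 kip·ft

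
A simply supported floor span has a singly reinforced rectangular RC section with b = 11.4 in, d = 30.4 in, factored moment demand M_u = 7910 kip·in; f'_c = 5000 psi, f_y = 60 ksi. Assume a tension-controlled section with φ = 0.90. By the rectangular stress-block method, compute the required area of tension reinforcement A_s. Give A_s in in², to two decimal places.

M_n = M_u/φ = 7910/0.90 = 8788.89 kip·in.
From M_n = 0.85 f'_c a b (d − a/2):
a = d − √(d² − 2M_n/(0.85 f'_c b)) = 30.4 − √(30.4² − 2 × 8788.89/(0.85 × 5 × 11.4)) = 6.707 in.
A_s = 0.85 f'_c a b / f_y = 0.85 × 5 × 6.707 × 11.4 / 60 = 5.416 in².

A_s ≈ 5.42 in²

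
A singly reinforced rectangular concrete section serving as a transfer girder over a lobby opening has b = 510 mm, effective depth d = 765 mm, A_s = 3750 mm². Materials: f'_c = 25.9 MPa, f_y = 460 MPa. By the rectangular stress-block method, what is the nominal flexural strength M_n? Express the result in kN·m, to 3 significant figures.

T = A_s f_y = 3750 × 460 = 1725000 N = 1725 kN.
From C = T: a = T/(0.85 f'_c b) = 1725000/(0.85 × 25.9 × 510) = 153.64 mm.
M_n = T(d − a/2) = 1725 kN × (765 − 76.82) mm = 1187.11 kN·m.

M_n ≈ 1190 kN·m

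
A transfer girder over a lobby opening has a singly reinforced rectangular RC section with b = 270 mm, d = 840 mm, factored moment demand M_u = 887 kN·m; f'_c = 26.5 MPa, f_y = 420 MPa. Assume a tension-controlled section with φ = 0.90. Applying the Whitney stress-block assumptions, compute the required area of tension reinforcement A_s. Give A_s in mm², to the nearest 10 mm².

A_s ≈ 3220 mm²

M_n = M_u/φ = 887/0.90 = 985.556 kN·m.
With M_n = 0.85 f'_c a b (d − a/2), solve the quadratic for a:
a = d − √(d² − 2M_n/(0.85 f'_c b)) = 840 − √(840² − 2 × 985.556×10⁶/(0.85 × 26.5 × 270)) = 222.35 mm.
A_s = 0.85 f'_c a b / f_y = 0.85 × 26.5 × 222.35 × 270 / 420 = 3219.7 mm².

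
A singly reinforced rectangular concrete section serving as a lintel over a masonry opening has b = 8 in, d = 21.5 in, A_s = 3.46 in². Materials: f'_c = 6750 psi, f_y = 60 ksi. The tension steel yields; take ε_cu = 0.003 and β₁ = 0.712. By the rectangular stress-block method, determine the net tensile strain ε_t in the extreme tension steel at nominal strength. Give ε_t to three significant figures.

ε_t ≈ 0.00715

a = A_s f_y/(0.85 f'_c b) = 4.523 in.
β₁ = 0.712, so c = a/β₁ = 4.523/0.712 = 6.353 in.
From the linear strain diagram with ε_cu = 0.003: ε_t = 0.003 (d − c)/c = 0.003 × (21.5 − 6.353)/6.353 = 0.00715.
Since ε_t ≥ 0.005, the section is tension-controlled.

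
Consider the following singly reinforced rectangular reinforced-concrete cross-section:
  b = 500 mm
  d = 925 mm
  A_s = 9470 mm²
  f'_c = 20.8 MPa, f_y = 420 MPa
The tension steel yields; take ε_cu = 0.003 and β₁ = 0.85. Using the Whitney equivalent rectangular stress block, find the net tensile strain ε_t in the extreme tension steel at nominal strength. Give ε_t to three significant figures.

a = A_s f_y/(0.85 f'_c b) = 449.93 mm.
β₁ = 0.85, so c = a/β₁ = 449.93/0.85 = 529.33 mm.
From the linear strain diagram with ε_cu = 0.003: ε_t = 0.003 (d − c)/c = 0.003 × (925 − 529.33)/529.33 = 0.00224.
ε_t < 0.004 — the section is over-reinforced for flexure under ACI limits.

ε_t ≈ 0.00224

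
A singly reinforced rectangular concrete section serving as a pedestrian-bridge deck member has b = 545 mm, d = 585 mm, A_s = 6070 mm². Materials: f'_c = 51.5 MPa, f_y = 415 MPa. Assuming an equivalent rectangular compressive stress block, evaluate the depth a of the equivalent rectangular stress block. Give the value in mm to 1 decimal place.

T = A_s f_y = 6070 × 415 = 2519050 N = 2519.05 kN.
Setting C = 0.85 f'_c a b equal to T: a = 2519050/(0.85 × 51.5 × 545) = 105.6 mm.

a ≈ 105.6 mm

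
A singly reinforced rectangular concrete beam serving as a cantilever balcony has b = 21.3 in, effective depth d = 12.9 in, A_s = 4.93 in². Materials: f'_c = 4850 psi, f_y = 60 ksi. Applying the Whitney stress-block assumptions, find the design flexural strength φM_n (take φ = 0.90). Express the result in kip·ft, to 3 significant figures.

φM_n ≈ 249 kip·ft

T = A_s f_y = 4.93 × 60 = 295.8 kips.
a = T/(0.85 f'_c b) = 295.8/(0.85 × 4.85 × 21.3) = 3.369 in.
M_n = T(d − a/2) = 295.8 × (12.9 − 1.6845) = 3317.5 kip·in = 3317.5/12 = 276.46 kip·ft.
φM_n = 0.90 × 276.46 = 248.81 kip·ft.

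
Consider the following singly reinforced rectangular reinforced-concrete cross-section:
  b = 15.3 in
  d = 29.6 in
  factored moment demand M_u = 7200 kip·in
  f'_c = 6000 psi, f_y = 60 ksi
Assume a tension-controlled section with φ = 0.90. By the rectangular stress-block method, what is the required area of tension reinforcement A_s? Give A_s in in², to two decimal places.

M_n = M_u/φ = 7200/0.90 = 8000 kip·in.
From M_n = 0.85 f'_c a b (d − a/2):
a = d − √(d² − 2M_n/(0.85 f'_c b)) = 29.6 − √(29.6² − 2 × 8000/(0.85 × 6 × 15.3)) = 3.694 in.
A_s = 0.85 f'_c a b / f_y = 0.85 × 6 × 3.694 × 15.3 / 60 = 4.804 in².

A_s ≈ 4.80 in²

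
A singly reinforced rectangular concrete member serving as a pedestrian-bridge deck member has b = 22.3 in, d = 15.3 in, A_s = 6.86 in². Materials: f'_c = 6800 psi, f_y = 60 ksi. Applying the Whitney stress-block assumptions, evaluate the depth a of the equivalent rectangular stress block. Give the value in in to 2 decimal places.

T = A_s f_y = 6.86 × 60 = 411.6 kips.
a = T/(0.85 f'_c b) = 411.6/(0.85 × 6.8 × 22.3) = 3.19 in.

a ≈ 3.19 in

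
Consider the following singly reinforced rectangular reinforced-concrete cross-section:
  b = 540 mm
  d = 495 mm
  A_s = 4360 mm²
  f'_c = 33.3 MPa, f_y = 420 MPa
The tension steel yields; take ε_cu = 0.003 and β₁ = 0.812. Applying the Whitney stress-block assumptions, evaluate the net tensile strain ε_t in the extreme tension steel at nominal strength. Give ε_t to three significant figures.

a = A_s f_y/(0.85 f'_c b) = 119.81 mm.
β₁ = 0.812, so c = a/β₁ = 119.81/0.812 = 147.55 mm.
From the linear strain diagram with ε_cu = 0.003: ε_t = 0.003 (d − c)/c = 0.003 × (495 − 147.55)/147.55 = 0.00706.
Since ε_t ≥ 0.005, the section is tension-controlled.

ε_t ≈ 0.00706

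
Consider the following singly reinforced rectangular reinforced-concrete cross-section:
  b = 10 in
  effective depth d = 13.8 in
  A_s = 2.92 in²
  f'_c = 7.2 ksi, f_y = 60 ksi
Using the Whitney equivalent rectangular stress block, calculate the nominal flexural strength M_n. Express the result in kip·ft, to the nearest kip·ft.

M_n ≈ 181 kip·ft

T = A_s f_y = 2.92 × 60 = 175.2 kips.
a = T/(0.85 f'_c b) = 175.2/(0.85 × 7.2 × 10) = 2.863 in.
M_n = T(d − a/2) = 175.2 × (13.8 − 1.4315) = 2167.0 kip·in = 2167.0/12 = 180.58 kip·ft.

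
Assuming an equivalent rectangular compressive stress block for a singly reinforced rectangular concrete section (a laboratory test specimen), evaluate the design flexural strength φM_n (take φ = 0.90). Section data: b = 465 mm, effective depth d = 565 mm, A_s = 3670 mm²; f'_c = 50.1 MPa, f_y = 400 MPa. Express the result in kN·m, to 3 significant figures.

T = A_s f_y = 3670 × 400 = 1468000 N = 1468 kN.
From C = T: a = T/(0.85 f'_c b) = 1468000/(0.85 × 50.1 × 465) = 74.13 mm.
M_n = T(d − a/2) = 1468 kN × (565 − 37.065) mm = 775.01 kN·m.
φM_n = 0.90 × 775.01 = 697.51 kN·m.

φM_n ≈ 698 kN·m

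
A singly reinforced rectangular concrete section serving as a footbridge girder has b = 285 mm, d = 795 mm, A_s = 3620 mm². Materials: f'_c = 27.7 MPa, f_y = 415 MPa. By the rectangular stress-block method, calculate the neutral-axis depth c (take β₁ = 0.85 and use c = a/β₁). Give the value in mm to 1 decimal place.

c ≈ 263.4 mm

T = A_s f_y = 3620 × 415 = 1502300 N = 1502.3 kN.
Setting C = 0.85 f'_c a b equal to T: a = 1502300/(0.85 × 27.7 × 285) = 223.879 mm.
With β₁ = 0.85, c = a/β₁ = 223.879/0.85 = 263.4 mm.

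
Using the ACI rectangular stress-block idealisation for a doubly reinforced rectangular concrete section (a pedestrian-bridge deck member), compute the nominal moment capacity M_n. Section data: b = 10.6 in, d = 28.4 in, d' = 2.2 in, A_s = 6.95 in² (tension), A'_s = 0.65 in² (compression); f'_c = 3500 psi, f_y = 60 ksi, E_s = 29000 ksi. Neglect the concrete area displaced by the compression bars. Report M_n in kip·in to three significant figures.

Assume both steels yield.
a = (A_s − A'_s) f_y/(0.85 f'_c b) = (6.95 − 0.65) × 60/(0.85 × 3.5 × 10.6) = 11.987 in.
c = a/β₁ = 11.987/0.85 = 14.102 in; ε'_s = 0.003(c − d')/c = 0.0025 ≥ ε_y = 0.0021, so the compression steel yields.
M_n = (A_s − A'_s) f_y (d − a/2) + A'_s f_y (d − d') = 378 × (28.4 − 5.9935) + 39 × (28.4 − 2.2) = 8469.7 + 1021.8 = 9491.5 kip·in.

M_n ≈ 9490 kip·in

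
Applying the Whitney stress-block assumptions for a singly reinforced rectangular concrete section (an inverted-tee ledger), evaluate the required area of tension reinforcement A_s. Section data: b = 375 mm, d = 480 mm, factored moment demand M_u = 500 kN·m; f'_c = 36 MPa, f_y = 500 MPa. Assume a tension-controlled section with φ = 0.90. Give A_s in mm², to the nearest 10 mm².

A_s ≈ 2630 mm²

M_n = M_u/φ = 500/0.90 = 555.556 kN·m.
With M_n = 0.85 f'_c a b (d − a/2), solve the quadratic for a:
a = d − √(d² − 2M_n/(0.85 f'_c b)) = 480 − √(480² − 2 × 555.556×10⁶/(0.85 × 36 × 375)) = 114.53 mm.
A_s = 0.85 f'_c a b / f_y = 0.85 × 36 × 114.53 × 375 / 500 = 2628.5 mm².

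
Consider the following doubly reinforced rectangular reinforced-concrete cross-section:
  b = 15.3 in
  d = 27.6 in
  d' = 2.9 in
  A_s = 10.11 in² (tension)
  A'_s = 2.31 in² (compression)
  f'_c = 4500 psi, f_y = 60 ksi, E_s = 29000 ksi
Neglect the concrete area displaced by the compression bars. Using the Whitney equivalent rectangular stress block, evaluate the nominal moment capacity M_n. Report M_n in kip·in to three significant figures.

Assume both steels yield.
a = (A_s − A'_s) f_y/(0.85 f'_c b) = (10.11 − 2.31) × 60/(0.85 × 4.5 × 15.3) = 7.997 in.
c = a/β₁ = 7.997/0.825 = 9.693 in; ε'_s = 0.003(c − d')/c = 0.0021 ≥ ε_y = 0.0021, so the compression steel yields.
M_n = (A_s − A'_s) f_y (d − a/2) + A'_s f_y (d − d') = 468 × (27.6 − 3.9985) + 138.6 × (27.6 − 2.9) = 11045.5 + 3423.4 = 14468.9 kip·in.

M_n ≈ 14500 kip·in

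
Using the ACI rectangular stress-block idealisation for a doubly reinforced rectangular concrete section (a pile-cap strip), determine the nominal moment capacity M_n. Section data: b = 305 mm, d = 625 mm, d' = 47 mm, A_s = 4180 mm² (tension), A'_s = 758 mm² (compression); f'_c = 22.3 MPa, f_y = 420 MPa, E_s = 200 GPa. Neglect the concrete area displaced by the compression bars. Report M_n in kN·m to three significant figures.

Assume both tension and compression steel yield.
Net tension couple steel: A_s − A'_s = 3422 mm².
a = (A_s − A'_s) f_y / (0.85 f'_c b) = 1437240/(0.85 × 22.3 × 305) = 248.60 mm.
c = a/β₁ = 248.60/0.85 = 292.47 mm; ε'_s = 0.003(c − d')/c = 0.0025 ≥ f_y/E_s = 0.0021, so compression steel does yield.
M_n = (A_s − A'_s) f_y (d − a/2) + A'_s f_y (d − d') = [1437240 × (625 − 124.3) + 318360 × (625 − 47)] × 10⁻⁶ = 719.63 + 184.01 = 903.64 kN·m.

M_n ≈ 904 kN·m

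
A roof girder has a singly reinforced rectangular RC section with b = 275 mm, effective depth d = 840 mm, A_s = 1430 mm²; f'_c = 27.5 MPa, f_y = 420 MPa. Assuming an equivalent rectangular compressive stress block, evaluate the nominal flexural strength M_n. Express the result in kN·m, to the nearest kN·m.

T = A_s f_y = 1430 × 420 = 600600 N = 600.6 kN.
From C = T: a = T/(0.85 f'_c b) = 600600/(0.85 × 27.5 × 275) = 93.43 mm.
M_n = T(d − a/2) = 600.6 kN × (840 − 46.715) mm = 476.45 kN·m.

M_n ≈ 476 kN·m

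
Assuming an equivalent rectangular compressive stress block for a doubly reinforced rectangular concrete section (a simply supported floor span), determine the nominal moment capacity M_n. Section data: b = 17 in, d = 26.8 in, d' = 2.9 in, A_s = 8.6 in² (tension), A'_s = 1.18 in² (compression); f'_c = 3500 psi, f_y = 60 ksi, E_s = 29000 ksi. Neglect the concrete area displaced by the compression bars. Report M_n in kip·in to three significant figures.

Assume both steels yield.
a = (A_s − A'_s) f_y/(0.85 f'_c b) = (8.6 − 1.18) × 60/(0.85 × 3.5 × 17) = 8.803 in.
c = a/β₁ = 8.803/0.85 = 10.356 in; ε'_s = 0.003(c − d')/c = 0.0022 ≥ ε_y = 0.0021, so the compression steel yields.
M_n = (A_s − A'_s) f_y (d − a/2) + A'_s f_y (d − d') = 445.2 × (26.8 − 4.4015) + 70.8 × (26.8 − 2.9) = 9971.8 + 1692.1 = 11663.9 kip·in.

M_n ≈ 11700 kip·in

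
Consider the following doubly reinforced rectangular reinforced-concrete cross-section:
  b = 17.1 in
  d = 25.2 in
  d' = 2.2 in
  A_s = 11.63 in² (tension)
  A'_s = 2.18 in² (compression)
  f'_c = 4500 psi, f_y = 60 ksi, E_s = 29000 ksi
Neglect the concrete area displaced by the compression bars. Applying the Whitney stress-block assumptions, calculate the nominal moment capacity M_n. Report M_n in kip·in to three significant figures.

M_n ≈ 14800 kip·in

Assume both steels yield.
a = (A_s − A'_s) f_y/(0.85 f'_c b) = (11.63 − 2.18) × 60/(0.85 × 4.5 × 17.1) = 8.669 in.
c = a/β₁ = 8.669/0.825 = 10.508 in; ε'_s = 0.003(c − d')/c = 0.0024 ≥ ε_y = 0.0021, so the compression steel yields.
M_n = (A_s − A'_s) f_y (d − a/2) + A'_s f_y (d − d') = 567 × (25.2 − 4.3345) + 130.8 × (25.2 − 2.2) = 11830.7 + 3008.4 = 14839.1 kip·in.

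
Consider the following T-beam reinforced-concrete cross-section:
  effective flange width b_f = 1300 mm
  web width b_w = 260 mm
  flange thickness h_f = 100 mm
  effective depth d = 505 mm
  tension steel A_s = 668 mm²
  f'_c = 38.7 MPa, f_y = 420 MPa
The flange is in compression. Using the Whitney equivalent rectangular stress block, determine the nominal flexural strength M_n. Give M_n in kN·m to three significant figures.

M_n ≈ 141 kN·m

Tension: T = A_s f_y = 668 × 420 = 280560 N.
Try a within the flange: a = T/(0.85 f'_c b_f) = 280560/(0.85 × 38.7 × 1300) = 6.56 mm.
Since a = 6.56 ≤ h_f = 100 mm, the stress block lies entirely in the flange; analyse as a rectangular beam of width b_f.
M_n = T(d − a/2) = 280560 × (505 − 3.28) = 140.76 × 10⁶ N·mm.
M_n = 140.76 kN·m.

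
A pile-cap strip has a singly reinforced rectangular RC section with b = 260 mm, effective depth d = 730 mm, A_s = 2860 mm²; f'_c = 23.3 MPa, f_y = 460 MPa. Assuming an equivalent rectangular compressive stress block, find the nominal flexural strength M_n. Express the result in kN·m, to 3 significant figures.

T = A_s f_y = 2860 × 460 = 1315600 N = 1315.6 kN.
From C = T: a = T/(0.85 f'_c b) = 1315600/(0.85 × 23.3 × 260) = 255.49 mm.
M_n = T(d − a/2) = 1315.6 kN × (730 − 127.745) mm = 792.33 kN·m.

M_n ≈ 792 kN·m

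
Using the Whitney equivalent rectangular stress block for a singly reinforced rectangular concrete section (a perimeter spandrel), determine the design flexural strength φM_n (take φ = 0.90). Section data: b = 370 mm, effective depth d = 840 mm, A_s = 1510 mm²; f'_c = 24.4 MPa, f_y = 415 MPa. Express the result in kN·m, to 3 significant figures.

T = A_s f_y = 1510 × 415 = 626650 N = 626.65 kN.
From C = T: a = T/(0.85 f'_c b) = 626650/(0.85 × 24.4 × 370) = 81.66 mm.
M_n = T(d − a/2) = 626.65 kN × (840 − 40.83) mm = 500.80 kN·m.
φM_n = 0.90 × 500.80 = 450.72 kN·m.

φM_n ≈ 451 kN·m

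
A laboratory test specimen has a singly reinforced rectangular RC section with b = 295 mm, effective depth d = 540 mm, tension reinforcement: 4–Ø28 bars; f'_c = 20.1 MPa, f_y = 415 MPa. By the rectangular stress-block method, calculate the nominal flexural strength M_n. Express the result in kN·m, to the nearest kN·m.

A_s = 4 × 616 = 2464 mm².
T = A_s f_y = 2464 × 415 = 1022560 N = 1022.56 kN.
From C = T: a = T/(0.85 f'_c b) = 1022560/(0.85 × 20.1 × 295) = 202.89 mm.
M_n = T(d − a/2) = 1022.56 kN × (540 − 101.445) mm = 448.45 kN·m.

M_n ≈ 448 kN·m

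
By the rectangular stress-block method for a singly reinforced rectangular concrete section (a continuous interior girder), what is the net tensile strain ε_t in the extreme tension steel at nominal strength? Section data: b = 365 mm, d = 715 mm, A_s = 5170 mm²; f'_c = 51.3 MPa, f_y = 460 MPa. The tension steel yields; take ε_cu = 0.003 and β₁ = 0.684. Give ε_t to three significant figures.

a = A_s f_y/(0.85 f'_c b) = 149.42 mm.
β₁ = 0.684, so c = a/β₁ = 149.42/0.684 = 218.45 mm.
From the linear strain diagram with ε_cu = 0.003: ε_t = 0.003 (d − c)/c = 0.003 × (715 − 218.45)/218.45 = 0.00682.
Since ε_t ≥ 0.005, the section is tension-controlled.

ε_t ≈ 0.00682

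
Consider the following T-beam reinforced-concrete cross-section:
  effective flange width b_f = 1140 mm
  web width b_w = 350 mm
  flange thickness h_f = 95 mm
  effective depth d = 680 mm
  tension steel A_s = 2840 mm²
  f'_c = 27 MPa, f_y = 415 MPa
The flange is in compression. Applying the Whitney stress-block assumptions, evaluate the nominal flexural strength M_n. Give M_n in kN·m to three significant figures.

Tension: T = A_s f_y = 2840 × 415 = 1178600 N.
Try a within the flange: a = T/(0.85 f'_c b_f) = 1178600/(0.85 × 27 × 1140) = 45.05 mm.
Since a = 45.05 ≤ h_f = 95 mm, the stress block lies entirely in the flange; analyse as a rectangular beam of width b_f.
M_n = T(d − a/2) = 1178600 × (680 − 22.525) = 774.90 × 10⁶ N·mm.
M_n = 774.90 kN·m.

M_n ≈ 775 kN·m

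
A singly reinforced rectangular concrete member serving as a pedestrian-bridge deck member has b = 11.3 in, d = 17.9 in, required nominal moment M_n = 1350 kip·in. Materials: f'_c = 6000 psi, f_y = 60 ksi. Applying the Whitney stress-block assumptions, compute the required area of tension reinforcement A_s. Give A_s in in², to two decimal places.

A_s ≈ 1.31 in²

From M_n = 0.85 f'_c a b (d − a/2):
a = d − √(d² − 2M_n/(0.85 f'_c b)) = 17.9 − √(17.9² − 2 × 1350/(0.85 × 6 × 11.3)) = 1.360 in.
A_s = 0.85 f'_c a b / f_y = 0.85 × 6 × 1.360 × 11.3 / 60 = 1.306 in².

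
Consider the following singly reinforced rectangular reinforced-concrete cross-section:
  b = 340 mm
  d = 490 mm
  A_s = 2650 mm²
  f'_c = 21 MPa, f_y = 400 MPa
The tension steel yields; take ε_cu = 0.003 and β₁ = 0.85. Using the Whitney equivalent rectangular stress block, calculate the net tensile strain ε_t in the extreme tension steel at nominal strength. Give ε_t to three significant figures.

a = A_s f_y/(0.85 f'_c b) = 174.66 mm.
β₁ = 0.85, so c = a/β₁ = 174.66/0.85 = 205.48 mm.
From the linear strain diagram with ε_cu = 0.003: ε_t = 0.003 (d − c)/c = 0.003 × (490 − 205.48)/205.48 = 0.00415.
ε_t is between 0.004 and 0.005 — transition zone.

ε_t ≈ 0.00415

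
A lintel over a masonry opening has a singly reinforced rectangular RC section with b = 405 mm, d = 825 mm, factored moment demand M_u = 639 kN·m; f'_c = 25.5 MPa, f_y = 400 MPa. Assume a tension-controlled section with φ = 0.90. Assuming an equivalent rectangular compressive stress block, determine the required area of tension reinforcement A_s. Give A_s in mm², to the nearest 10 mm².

M_n = M_u/φ = 639/0.90 = 710 kN·m.
With M_n = 0.85 f'_c a b (d − a/2), solve the quadratic for a:
a = d − √(d² − 2M_n/(0.85 f'_c b)) = 825 − √(825² − 2 × 710×10⁶/(0.85 × 25.5 × 405)) = 104.68 mm.
A_s = 0.85 f'_c a b / f_y = 0.85 × 25.5 × 104.68 × 405 / 400 = 2297.3 mm².

A_s ≈ 2300 mm²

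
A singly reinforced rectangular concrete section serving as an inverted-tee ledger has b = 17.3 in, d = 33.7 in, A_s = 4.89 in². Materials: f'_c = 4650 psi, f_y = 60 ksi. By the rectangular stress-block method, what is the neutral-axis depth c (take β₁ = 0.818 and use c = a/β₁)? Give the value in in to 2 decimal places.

c ≈ 5.25 in

T = A_s f_y = 4.89 × 60 = 293.4 kips.
a = T/(0.85 f'_c b) = 293.4/(0.85 × 4.65 × 17.3) = 4.2908 in.
With β₁ = 0.818, c = a/β₁ = 4.2908/0.818 = 5.25 in.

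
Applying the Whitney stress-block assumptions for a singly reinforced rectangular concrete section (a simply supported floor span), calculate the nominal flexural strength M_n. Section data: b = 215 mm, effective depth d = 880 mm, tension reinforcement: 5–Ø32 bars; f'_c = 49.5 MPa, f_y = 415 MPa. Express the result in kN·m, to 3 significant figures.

A_s = 5 × 804 = 4020 mm².
T = A_s f_y = 4020 × 415 = 1668300 N = 1668.3 kN.
From C = T: a = T/(0.85 f'_c b) = 1668300/(0.85 × 49.5 × 215) = 184.42 mm.
M_n = T(d − a/2) = 1668.3 kN × (880 − 92.21) mm = 1314.27 kN·m.

M_n ≈ 1310 kN·m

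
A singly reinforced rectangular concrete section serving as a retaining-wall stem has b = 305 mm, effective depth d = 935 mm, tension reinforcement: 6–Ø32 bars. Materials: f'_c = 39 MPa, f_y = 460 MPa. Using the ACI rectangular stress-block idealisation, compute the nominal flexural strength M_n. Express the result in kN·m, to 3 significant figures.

M_n ≈ 1830 kN·m

A_s = 6 × 804 = 4824 mm².
T = A_s f_y = 4824 × 460 = 2219040 N = 2219.04 kN.
From C = T: a = T/(0.85 f'_c b) = 2219040/(0.85 × 39 × 305) = 219.47 mm.
M_n = T(d − a/2) = 2219.04 kN × (935 − 109.735) mm = 1831.30 kN·m.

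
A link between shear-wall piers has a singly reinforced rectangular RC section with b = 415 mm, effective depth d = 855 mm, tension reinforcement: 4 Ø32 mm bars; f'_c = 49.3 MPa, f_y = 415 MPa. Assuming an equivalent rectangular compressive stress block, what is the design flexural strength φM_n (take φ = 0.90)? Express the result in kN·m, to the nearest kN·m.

φM_n ≈ 981 kN·m

A_s = 4 × 804 = 3216 mm².
T = A_s f_y = 3216 × 415 = 1334640 N = 1334.64 kN.
From C = T: a = T/(0.85 f'_c b) = 1334640/(0.85 × 49.3 × 415) = 76.75 mm.
M_n = T(d − a/2) = 1334.64 kN × (855 − 38.375) mm = 1089.90 kN·m.
φM_n = 0.90 × 1089.90 = 980.91 kN·m.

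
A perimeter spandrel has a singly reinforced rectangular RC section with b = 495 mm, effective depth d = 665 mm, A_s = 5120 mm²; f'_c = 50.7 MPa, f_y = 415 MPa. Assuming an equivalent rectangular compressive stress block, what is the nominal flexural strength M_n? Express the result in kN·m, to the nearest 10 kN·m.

T = A_s f_y = 5120 × 415 = 2124800 N = 2124.8 kN.
From C = T: a = T/(0.85 f'_c b) = 2124800/(0.85 × 50.7 × 495) = 99.61 mm.
M_n = T(d − a/2) = 2124.8 kN × (665 − 49.805) mm = 1307.17 kN·m.

M_n ≈ 1310 kN·m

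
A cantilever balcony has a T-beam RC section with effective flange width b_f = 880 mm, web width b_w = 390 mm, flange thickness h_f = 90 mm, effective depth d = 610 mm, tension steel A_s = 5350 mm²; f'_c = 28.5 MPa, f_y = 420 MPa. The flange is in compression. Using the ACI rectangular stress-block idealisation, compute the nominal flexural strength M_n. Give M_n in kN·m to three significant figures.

M_n ≈ 1250 kN·m

Tension: T = A_s f_y = 5350 × 420 = 2247000 N.
Try a within the flange: a = T/(0.85 f'_c b_f) = 2247000/(0.85 × 28.5 × 880) = 105.40 mm.
a = 105.40 > h_f = 90 mm: the block extends into the web. Split into flange-overhang and web parts.
C_f = 0.85 f'_c (b_f − b_w) h_f = 0.85 × 28.5 × (880 − 390) × 90 = 1068323 N.
Remaining web compression depth: a_w = (T − C_f)/(0.85 f'_c b_w) = (2247000 − 1068323)/(0.85 × 28.5 × 390) = 124.76 mm.
M_n = C_f(d − h_f/2) + (T − C_f)(d − a_w/2) = 1068323 × (610 − 45) + 1178677 × (610 − 62.38) = 603.60 + 645.47 = 1249.07 × 10⁶ N·mm.
M_n = 1249.07 kN·m.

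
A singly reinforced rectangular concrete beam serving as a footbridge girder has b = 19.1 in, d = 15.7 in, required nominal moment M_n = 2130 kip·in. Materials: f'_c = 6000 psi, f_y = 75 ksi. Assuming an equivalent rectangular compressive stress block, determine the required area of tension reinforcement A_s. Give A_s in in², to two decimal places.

A_s ≈ 1.90 in²

From M_n = 0.85 f'_c a b (d − a/2):
a = d − √(d² − 2M_n/(0.85 f'_c b)) = 15.7 − √(15.7² − 2 × 2130/(0.85 × 6 × 19.1)) = 1.461 in.
A_s = 0.85 f'_c a b / f_y = 0.85 × 6 × 1.461 × 19.1 / 75 = 1.898 in².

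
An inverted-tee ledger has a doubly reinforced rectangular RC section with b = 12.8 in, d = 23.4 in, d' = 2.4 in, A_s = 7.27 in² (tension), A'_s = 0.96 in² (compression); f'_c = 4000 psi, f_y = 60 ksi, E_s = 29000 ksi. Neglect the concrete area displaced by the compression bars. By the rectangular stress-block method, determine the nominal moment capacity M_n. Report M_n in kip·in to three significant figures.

Assume both steels yield.
a = (A_s − A'_s) f_y/(0.85 f'_c b) = (7.27 − 0.96) × 60/(0.85 × 4 × 12.8) = 8.699 in.
c = a/β₁ = 8.699/0.85 = 10.234 in; ε'_s = 0.003(c − d')/c = 0.0023 ≥ ε_y = 0.0021, so the compression steel yields.
M_n = (A_s − A'_s) f_y (d − a/2) + A'_s f_y (d − d') = 378.6 × (23.4 − 4.3495) + 57.6 × (23.4 − 2.4) = 7212.5 + 1209.6 = 8422.1 kip·in.

M_n ≈ 8420 kip·in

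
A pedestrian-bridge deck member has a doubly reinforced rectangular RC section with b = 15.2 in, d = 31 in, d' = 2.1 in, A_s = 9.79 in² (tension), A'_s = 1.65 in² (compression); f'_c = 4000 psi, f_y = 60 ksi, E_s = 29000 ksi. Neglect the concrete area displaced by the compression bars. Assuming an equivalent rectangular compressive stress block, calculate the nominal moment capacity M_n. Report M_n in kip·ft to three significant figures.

Assume both steels yield.
a = (A_s − A'_s) f_y/(0.85 f'_c b) = (9.79 − 1.65) × 60/(0.85 × 4 × 15.2) = 9.450 in.
c = a/β₁ = 9.450/0.85 = 11.118 in; ε'_s = 0.003(c − d')/c = 0.0024 ≥ ε_y = 0.0021, so the compression steel yields.
M_n = (A_s − A'_s) f_y (d − a/2) + A'_s f_y (d − d') = 488.4 × (31 − 4.725) + 99 × (31 − 2.1) = 12832.7 + 2861.1 = 15693.8 kip·in = 15693.8/12 = 1307.82 kip·ft.

M_n ≈ 1310 kip·ft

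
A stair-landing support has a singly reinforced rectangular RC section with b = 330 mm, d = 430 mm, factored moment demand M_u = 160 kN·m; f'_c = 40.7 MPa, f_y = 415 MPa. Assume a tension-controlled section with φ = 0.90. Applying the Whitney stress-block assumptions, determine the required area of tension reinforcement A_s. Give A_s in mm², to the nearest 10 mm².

A_s ≈ 1040 mm²

M_n = M_u/φ = 160/0.90 = 177.778 kN·m.
With M_n = 0.85 f'_c a b (d − a/2), solve the quadratic for a:
a = d − √(d² − 2M_n/(0.85 f'_c b)) = 430 − √(430² − 2 × 177.778×10⁶/(0.85 × 40.7 × 330)) = 37.88 mm.
A_s = 0.85 f'_c a b / f_y = 0.85 × 40.7 × 37.88 × 330 / 415 = 1042.1 mm².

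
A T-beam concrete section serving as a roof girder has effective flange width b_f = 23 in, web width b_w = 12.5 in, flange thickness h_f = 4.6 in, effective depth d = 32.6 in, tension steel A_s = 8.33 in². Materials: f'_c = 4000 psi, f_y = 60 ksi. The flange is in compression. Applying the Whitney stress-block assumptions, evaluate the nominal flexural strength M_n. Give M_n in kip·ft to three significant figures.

Tension: T = A_s f_y = 8.33 × 60 = 499.8 kips.
Try a within the flange: a = T/(0.85 f'_c b_f) = 499.8/(0.85 × 4 × 23) = 6.391 in.
a = 6.391 > h_f = 4.6 in: the block extends into the web. Split into flange-overhang and web parts.
C_f = 0.85 f'_c (b_f − b_w) h_f = 0.85 × 4 × (23 − 12.5) × 4.6 = 164.2 kips.
Remaining web compression depth: a_w = (T − C_f)/(0.85 f'_c b_w) = (499.8 − 164.2)/(0.85 × 4 × 12.5) = 7.896 in.
M_n = C_f(d − h_f/2) + (T − C_f)(d − a_w/2) = 164.2 × (32.6 − 2.3) + 335.6 × (32.6 − 3.948) = 4975.3 + 9615.6 = 14590.9 kip·in.
M_n = 14590.9/12 = 1215.91 kip·ft.

M_n ≈ 1220 kip·ft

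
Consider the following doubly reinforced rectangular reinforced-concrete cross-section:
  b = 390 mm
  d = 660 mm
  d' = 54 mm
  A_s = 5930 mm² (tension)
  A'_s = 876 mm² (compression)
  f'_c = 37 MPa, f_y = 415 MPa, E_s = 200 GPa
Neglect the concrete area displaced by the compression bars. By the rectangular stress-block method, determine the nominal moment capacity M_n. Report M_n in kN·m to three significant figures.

Assume both tension and compression steel yield.
Net tension couple steel: A_s − A'_s = 5054 mm².
a = (A_s − A'_s) f_y / (0.85 f'_c b) = 2097410/(0.85 × 37 × 390) = 171.00 mm.
c = a/β₁ = 171.00/0.786 = 217.56 mm; ε'_s = 0.003(c − d')/c = 0.0023 ≥ f_y/E_s = 0.0021, so compression steel does yield.
M_n = (A_s − A'_s) f_y (d − a/2) + A'_s f_y (d − d') = [2097410 × (660 − 85.5) + 363540 × (660 − 54)] × 10⁻⁶ = 1204.96 + 220.31 = 1425.27 kN·m.

M_n ≈ 1430 kN·m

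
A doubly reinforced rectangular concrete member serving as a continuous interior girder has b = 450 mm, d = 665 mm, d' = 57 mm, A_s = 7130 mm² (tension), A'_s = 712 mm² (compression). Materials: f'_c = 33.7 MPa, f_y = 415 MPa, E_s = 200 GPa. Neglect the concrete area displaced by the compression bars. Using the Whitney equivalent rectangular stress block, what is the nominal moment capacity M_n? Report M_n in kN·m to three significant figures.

M_n ≈ 1680 kN·m

Assume both tension and compression steel yield.
Net tension couple steel: A_s − A'_s = 6418 mm².
a = (A_s − A'_s) f_y / (0.85 f'_c b) = 2663470/(0.85 × 33.7 × 450) = 206.63 mm.
c = a/β₁ = 206.63/0.809 = 255.41 mm; ε'_s = 0.003(c − d')/c = 0.0023 ≥ f_y/E_s = 0.0021, so compression steel does yield.
M_n = (A_s − A'_s) f_y (d − a/2) + A'_s f_y (d − d') = [2663470 × (665 − 103.315) + 295480 × (665 − 57)] × 10⁻⁶ = 1496.03 + 179.65 = 1675.68 kN·m.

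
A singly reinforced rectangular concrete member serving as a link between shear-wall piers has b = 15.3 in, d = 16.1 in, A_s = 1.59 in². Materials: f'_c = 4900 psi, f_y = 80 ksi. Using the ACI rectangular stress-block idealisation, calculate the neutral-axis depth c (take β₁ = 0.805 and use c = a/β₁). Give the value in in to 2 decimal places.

c ≈ 2.48 in

T = A_s f_y = 1.59 × 80 = 127.2 kips.
a = T/(0.85 f'_c b) = 127.2/(0.85 × 4.9 × 15.3) = 1.9961 in.
With β₁ = 0.805, c = a/β₁ = 1.9961/0.805 = 2.48 in.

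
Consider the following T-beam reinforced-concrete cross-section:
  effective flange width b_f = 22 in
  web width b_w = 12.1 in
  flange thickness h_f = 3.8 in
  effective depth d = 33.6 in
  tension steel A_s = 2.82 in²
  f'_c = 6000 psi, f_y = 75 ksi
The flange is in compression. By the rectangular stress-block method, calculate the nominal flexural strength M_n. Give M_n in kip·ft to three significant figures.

Tension: T = A_s f_y = 2.82 × 75 = 211.5 kips.
Try a within the flange: a = T/(0.85 f'_c b_f) = 211.5/(0.85 × 6 × 22) = 1.885 in.
Since a = 1.885 ≤ h_f = 3.8 in, the stress block lies entirely in the flange; analyse as a rectangular beam of width b_f.
M_n = T(d − a/2) = 211.5 × (33.6 − 0.9425) = 6907.1 kip·in.
M_n = 6907.1/12 = 575.59 kip·ft.

M_n ≈ 576 kip·ft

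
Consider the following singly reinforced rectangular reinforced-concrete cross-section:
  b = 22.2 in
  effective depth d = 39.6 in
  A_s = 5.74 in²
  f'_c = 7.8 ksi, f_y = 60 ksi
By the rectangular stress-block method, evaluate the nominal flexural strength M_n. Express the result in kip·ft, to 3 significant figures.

T = A_s f_y = 5.74 × 60 = 344.4 kips.
a = T/(0.85 f'_c b) = 344.4/(0.85 × 7.8 × 22.2) = 2.340 in.
M_n = T(d − a/2) = 344.4 × (39.6 − 1.17) = 13235.3 kip·in = 13235.3/12 = 1102.94 kip·ft.

M_n ≈ 1100 kip·ft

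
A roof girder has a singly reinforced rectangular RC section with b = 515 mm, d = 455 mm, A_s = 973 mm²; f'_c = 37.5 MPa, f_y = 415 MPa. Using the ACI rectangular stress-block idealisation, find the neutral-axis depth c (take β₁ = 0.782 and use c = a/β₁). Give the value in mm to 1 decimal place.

c ≈ 31.5 mm

T = A_s f_y = 973 × 415 = 403795 N = 403.795 kN.
Setting C = 0.85 f'_c a b equal to T: a = 403795/(0.85 × 37.5 × 515) = 24.598 mm.
With β₁ = 0.782, c = a/β₁ = 24.598/0.782 = 31.5 mm.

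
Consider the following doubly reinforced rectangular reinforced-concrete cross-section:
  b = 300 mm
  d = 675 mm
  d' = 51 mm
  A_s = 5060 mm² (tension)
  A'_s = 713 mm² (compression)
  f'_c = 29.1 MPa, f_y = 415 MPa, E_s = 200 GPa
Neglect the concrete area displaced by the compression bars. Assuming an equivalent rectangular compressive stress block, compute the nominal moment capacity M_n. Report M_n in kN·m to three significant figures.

M_n ≈ 1180 kN·m

Assume both tension and compression steel yield.
Net tension couple steel: A_s − A'_s = 4347 mm².
a = (A_s − A'_s) f_y / (0.85 f'_c b) = 1804005/(0.85 × 29.1 × 300) = 243.11 mm.
c = a/β₁ = 243.11/0.842 = 288.73 mm; ε'_s = 0.003(c − d')/c = 0.0025 ≥ f_y/E_s = 0.0021, so compression steel does yield.
M_n = (A_s − A'_s) f_y (d − a/2) + A'_s f_y (d − d') = [1804005 × (675 − 121.555) + 295895 × (675 − 51)] × 10⁻⁶ = 998.42 + 184.64 = 1183.06 kN·m.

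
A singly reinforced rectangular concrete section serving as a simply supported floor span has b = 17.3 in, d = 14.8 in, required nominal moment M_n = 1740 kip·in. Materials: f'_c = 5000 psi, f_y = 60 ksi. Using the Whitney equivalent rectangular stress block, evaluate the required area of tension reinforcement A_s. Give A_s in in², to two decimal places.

A_s ≈ 2.08 in²

From M_n = 0.85 f'_c a b (d − a/2):
a = d − √(d² − 2M_n/(0.85 f'_c b)) = 14.8 − √(14.8² − 2 × 1740/(0.85 × 5 × 17.3)) = 1.696 in.
A_s = 0.85 f'_c a b / f_y = 0.85 × 5 × 1.696 × 17.3 / 60 = 2.078 in².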